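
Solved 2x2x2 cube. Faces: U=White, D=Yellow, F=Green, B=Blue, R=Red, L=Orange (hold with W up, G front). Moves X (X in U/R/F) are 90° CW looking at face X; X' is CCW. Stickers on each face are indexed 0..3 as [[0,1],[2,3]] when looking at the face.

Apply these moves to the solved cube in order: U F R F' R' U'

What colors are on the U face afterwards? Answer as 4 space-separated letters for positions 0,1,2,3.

Answer: W G W W

Derivation:
After move 1 (U): U=WWWW F=RRGG R=BBRR B=OOBB L=GGOO
After move 2 (F): F=GRGR U=WWOG R=WBWR D=RBYY L=GYOY
After move 3 (R): R=WWRB U=WROR F=GBGY D=RBYO B=GOWB
After move 4 (F'): F=BYGG U=WRWR R=BWRB D=YYYO L=GROO
After move 5 (R'): R=WBBR U=WWWG F=BRGR D=YYYG B=OOYB
After move 6 (U'): U=WGWW F=GRGR R=BRBR B=WBYB L=OOOO
Query: U face = WGWW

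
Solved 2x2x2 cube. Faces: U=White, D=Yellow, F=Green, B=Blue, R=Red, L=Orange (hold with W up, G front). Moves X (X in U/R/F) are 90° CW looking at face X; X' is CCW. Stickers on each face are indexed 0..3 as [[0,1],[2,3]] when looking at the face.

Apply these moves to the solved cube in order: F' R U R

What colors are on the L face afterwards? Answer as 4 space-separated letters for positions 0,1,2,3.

Answer: G O O W

Derivation:
After move 1 (F'): F=GGGG U=WWRR R=YRYR D=OOYY L=OWOW
After move 2 (R): R=YYRR U=WGRG F=GOGY D=OBYB B=RBWB
After move 3 (U): U=RWGG F=YYGY R=RBRR B=OWWB L=GOOW
After move 4 (R): R=RRRB U=RYGY F=YBGB D=OWYO B=GWWB
Query: L face = GOOW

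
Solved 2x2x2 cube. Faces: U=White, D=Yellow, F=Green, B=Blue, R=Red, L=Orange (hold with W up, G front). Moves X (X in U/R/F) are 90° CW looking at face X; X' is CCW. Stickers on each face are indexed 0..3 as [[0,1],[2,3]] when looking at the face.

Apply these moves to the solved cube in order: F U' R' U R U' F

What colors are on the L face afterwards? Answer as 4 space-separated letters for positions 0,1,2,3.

After move 1 (F): F=GGGG U=WWOO R=WRWR D=RRYY L=OYOY
After move 2 (U'): U=WOWO F=OYGG R=GGWR B=WRBB L=BBOY
After move 3 (R'): R=GRGW U=WBWW F=OOGO D=RYYG B=YRRB
After move 4 (U): U=WWWB F=GRGO R=YRGW B=BBRB L=OOOY
After move 5 (R): R=GYWR U=WRWO F=GYGG D=RRYB B=BBWB
After move 6 (U'): U=ROWW F=OOGG R=GYWR B=GYWB L=BBOY
After move 7 (F): F=GOGO U=ROYB R=WYWR D=WGYB L=BROR
Query: L face = BROR

Answer: B R O R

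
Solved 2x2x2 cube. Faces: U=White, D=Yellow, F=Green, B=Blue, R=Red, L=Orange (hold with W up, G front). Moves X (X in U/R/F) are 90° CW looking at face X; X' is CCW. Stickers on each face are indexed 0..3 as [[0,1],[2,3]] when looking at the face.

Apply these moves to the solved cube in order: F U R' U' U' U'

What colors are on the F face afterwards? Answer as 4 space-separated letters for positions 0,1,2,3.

Answer: B R G W

Derivation:
After move 1 (F): F=GGGG U=WWOO R=WRWR D=RRYY L=OYOY
After move 2 (U): U=OWOW F=WRGG R=BBWR B=OYBB L=GGOY
After move 3 (R'): R=BRBW U=OBOO F=WWGW D=RRYG B=YYRB
After move 4 (U'): U=BOOO F=GGGW R=WWBW B=BRRB L=YYOY
After move 5 (U'): U=OOBO F=YYGW R=GGBW B=WWRB L=BROY
After move 6 (U'): U=OOOB F=BRGW R=YYBW B=GGRB L=WWOY
Query: F face = BRGW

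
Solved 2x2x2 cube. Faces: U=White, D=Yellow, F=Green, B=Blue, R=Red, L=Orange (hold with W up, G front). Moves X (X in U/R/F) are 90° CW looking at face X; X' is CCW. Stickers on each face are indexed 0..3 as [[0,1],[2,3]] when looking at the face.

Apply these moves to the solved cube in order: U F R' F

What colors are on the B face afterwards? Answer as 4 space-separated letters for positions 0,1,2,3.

Answer: Y O B B

Derivation:
After move 1 (U): U=WWWW F=RRGG R=BBRR B=OOBB L=GGOO
After move 2 (F): F=GRGR U=WWOG R=WBWR D=RBYY L=GYOY
After move 3 (R'): R=BRWW U=WBOO F=GWGG D=RRYR B=YOBB
After move 4 (F): F=GGGW U=WBYY R=OROW D=WBYR L=GROR
Query: B face = YOBB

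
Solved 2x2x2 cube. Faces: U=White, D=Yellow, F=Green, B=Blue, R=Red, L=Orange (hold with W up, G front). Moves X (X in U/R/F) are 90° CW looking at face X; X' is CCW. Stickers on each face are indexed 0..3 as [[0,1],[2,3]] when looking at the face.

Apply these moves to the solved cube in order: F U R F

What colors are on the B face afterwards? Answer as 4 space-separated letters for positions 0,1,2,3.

After move 1 (F): F=GGGG U=WWOO R=WRWR D=RRYY L=OYOY
After move 2 (U): U=OWOW F=WRGG R=BBWR B=OYBB L=GGOY
After move 3 (R): R=WBRB U=OROG F=WRGY D=RBYO B=WYWB
After move 4 (F): F=GWYR U=ORYG R=OBGB D=RWYO L=GROB
Query: B face = WYWB

Answer: W Y W B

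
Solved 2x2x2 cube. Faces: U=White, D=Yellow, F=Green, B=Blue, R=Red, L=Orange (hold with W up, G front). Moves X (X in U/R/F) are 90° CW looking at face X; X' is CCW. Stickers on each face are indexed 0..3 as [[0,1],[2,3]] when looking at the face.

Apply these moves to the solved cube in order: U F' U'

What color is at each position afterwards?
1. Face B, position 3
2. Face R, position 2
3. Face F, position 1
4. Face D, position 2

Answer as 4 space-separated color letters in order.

Answer: B Y W Y

Derivation:
After move 1 (U): U=WWWW F=RRGG R=BBRR B=OOBB L=GGOO
After move 2 (F'): F=RGRG U=WWBR R=YBYR D=GOYY L=GWOW
After move 3 (U'): U=WRWB F=GWRG R=RGYR B=YBBB L=OOOW
Query 1: B[3] = B
Query 2: R[2] = Y
Query 3: F[1] = W
Query 4: D[2] = Y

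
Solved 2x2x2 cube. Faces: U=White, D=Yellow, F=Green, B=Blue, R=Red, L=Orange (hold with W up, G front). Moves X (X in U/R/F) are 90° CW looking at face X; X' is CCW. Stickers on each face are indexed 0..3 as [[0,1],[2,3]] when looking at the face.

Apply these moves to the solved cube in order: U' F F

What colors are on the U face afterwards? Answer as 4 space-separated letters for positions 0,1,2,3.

After move 1 (U'): U=WWWW F=OOGG R=GGRR B=RRBB L=BBOO
After move 2 (F): F=GOGO U=WWOB R=WGWR D=RGYY L=BYOY
After move 3 (F): F=GGOO U=WWYY R=OGBR D=WWYY L=BROG
Query: U face = WWYY

Answer: W W Y Y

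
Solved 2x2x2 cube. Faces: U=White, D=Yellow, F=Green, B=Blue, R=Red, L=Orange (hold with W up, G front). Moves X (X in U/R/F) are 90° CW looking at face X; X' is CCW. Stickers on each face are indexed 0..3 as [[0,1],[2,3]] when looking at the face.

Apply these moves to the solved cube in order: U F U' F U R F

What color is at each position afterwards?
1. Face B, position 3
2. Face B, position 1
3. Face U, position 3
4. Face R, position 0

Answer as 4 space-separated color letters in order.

Answer: B R G O

Derivation:
After move 1 (U): U=WWWW F=RRGG R=BBRR B=OOBB L=GGOO
After move 2 (F): F=GRGR U=WWOG R=WBWR D=RBYY L=GYOY
After move 3 (U'): U=WGWO F=GYGR R=GRWR B=WBBB L=OOOY
After move 4 (F): F=GGRY U=WGYO R=WROR D=WGYY L=OROB
After move 5 (U): U=YWOG F=WRRY R=WBOR B=ORBB L=GGOB
After move 6 (R): R=OWRB U=YROY F=WGRY D=WBYO B=GRWB
After move 7 (F): F=RWYG U=YRBG R=OWYB D=ROYO L=GWOB
Query 1: B[3] = B
Query 2: B[1] = R
Query 3: U[3] = G
Query 4: R[0] = O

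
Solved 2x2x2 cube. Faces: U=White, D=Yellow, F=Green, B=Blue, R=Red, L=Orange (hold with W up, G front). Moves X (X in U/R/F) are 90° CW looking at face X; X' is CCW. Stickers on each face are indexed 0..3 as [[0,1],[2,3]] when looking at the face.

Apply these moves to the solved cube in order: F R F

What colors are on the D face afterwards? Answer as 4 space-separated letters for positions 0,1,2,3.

After move 1 (F): F=GGGG U=WWOO R=WRWR D=RRYY L=OYOY
After move 2 (R): R=WWRR U=WGOG F=GRGY D=RBYB B=OBWB
After move 3 (F): F=GGYR U=WGYY R=OWGR D=RWYB L=OROB
Query: D face = RWYB

Answer: R W Y B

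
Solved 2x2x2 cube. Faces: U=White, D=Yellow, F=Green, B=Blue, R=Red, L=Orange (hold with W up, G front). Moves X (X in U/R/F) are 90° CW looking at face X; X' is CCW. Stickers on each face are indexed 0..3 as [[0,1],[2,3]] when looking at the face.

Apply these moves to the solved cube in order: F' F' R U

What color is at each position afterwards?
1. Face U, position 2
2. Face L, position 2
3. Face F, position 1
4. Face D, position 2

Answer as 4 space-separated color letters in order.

Answer: G O O Y

Derivation:
After move 1 (F'): F=GGGG U=WWRR R=YRYR D=OOYY L=OWOW
After move 2 (F'): F=GGGG U=WWYY R=OROR D=WWYY L=OROR
After move 3 (R): R=OORR U=WGYG F=GWGY D=WBYB B=YBWB
After move 4 (U): U=YWGG F=OOGY R=YBRR B=ORWB L=GWOR
Query 1: U[2] = G
Query 2: L[2] = O
Query 3: F[1] = O
Query 4: D[2] = Y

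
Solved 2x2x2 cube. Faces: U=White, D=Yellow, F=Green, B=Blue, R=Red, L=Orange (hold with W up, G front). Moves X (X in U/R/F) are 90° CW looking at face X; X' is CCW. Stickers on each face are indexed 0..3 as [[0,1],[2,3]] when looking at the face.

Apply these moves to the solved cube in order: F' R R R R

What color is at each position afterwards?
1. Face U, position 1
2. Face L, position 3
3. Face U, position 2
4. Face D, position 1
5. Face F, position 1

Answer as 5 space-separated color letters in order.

Answer: W W R O G

Derivation:
After move 1 (F'): F=GGGG U=WWRR R=YRYR D=OOYY L=OWOW
After move 2 (R): R=YYRR U=WGRG F=GOGY D=OBYB B=RBWB
After move 3 (R): R=RYRY U=WORY F=GBGB D=OWYR B=GBGB
After move 4 (R): R=RRYY U=WBRB F=GWGR D=OGYG B=YBOB
After move 5 (R): R=YRYR U=WWRR F=GGGG D=OOYY B=BBBB
Query 1: U[1] = W
Query 2: L[3] = W
Query 3: U[2] = R
Query 4: D[1] = O
Query 5: F[1] = G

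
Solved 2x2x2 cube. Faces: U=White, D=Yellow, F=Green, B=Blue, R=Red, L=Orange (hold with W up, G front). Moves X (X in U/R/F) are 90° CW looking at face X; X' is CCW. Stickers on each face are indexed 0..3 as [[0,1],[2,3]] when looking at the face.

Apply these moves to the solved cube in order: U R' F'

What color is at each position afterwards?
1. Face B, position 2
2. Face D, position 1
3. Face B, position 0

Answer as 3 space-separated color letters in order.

Answer: Y O Y

Derivation:
After move 1 (U): U=WWWW F=RRGG R=BBRR B=OOBB L=GGOO
After move 2 (R'): R=BRBR U=WBWO F=RWGW D=YRYG B=YOYB
After move 3 (F'): F=WWRG U=WBBB R=RRYR D=GOYG L=GOOW
Query 1: B[2] = Y
Query 2: D[1] = O
Query 3: B[0] = Y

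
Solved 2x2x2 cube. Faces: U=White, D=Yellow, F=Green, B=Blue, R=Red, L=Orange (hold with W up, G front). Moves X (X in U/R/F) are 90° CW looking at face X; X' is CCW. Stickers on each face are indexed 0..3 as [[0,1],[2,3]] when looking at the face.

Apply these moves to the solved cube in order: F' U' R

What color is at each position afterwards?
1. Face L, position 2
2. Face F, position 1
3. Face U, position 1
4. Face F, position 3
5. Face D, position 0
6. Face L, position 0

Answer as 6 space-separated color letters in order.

Answer: O O W Y O B

Derivation:
After move 1 (F'): F=GGGG U=WWRR R=YRYR D=OOYY L=OWOW
After move 2 (U'): U=WRWR F=OWGG R=GGYR B=YRBB L=BBOW
After move 3 (R): R=YGRG U=WWWG F=OOGY D=OBYY B=RRRB
Query 1: L[2] = O
Query 2: F[1] = O
Query 3: U[1] = W
Query 4: F[3] = Y
Query 5: D[0] = O
Query 6: L[0] = B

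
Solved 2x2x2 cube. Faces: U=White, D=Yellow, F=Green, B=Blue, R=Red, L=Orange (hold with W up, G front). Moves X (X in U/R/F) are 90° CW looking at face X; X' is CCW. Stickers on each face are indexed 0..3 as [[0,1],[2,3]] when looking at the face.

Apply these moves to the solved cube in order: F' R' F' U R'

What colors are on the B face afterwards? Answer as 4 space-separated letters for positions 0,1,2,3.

After move 1 (F'): F=GGGG U=WWRR R=YRYR D=OOYY L=OWOW
After move 2 (R'): R=RRYY U=WBRB F=GWGR D=OGYG B=YBOB
After move 3 (F'): F=WRGG U=WBRY R=GROY D=WWYG L=OBOR
After move 4 (U): U=RWYB F=GRGG R=YBOY B=OBOB L=WROR
After move 5 (R'): R=BYYO U=ROYO F=GWGB D=WRYG B=GBWB
Query: B face = GBWB

Answer: G B W B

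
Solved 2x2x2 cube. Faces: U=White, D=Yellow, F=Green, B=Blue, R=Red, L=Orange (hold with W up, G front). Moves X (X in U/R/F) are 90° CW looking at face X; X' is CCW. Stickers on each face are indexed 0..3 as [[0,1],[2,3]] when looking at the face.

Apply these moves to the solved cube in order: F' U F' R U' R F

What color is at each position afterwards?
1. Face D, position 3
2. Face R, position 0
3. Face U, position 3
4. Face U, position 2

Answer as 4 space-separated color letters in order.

Answer: O R W R

Derivation:
After move 1 (F'): F=GGGG U=WWRR R=YRYR D=OOYY L=OWOW
After move 2 (U): U=RWRW F=YRGG R=BBYR B=OWBB L=GGOW
After move 3 (F'): F=RGYG U=RWBY R=OBOR D=GWYY L=GWOR
After move 4 (R): R=OORB U=RGBG F=RWYY D=GBYO B=YWWB
After move 5 (U'): U=GGRB F=GWYY R=RWRB B=OOWB L=YWOR
After move 6 (R): R=RRBW U=GWRY F=GBYO D=GWYO B=BOGB
After move 7 (F): F=YGOB U=GWRW R=RRYW D=BRYO L=YGOW
Query 1: D[3] = O
Query 2: R[0] = R
Query 3: U[3] = W
Query 4: U[2] = R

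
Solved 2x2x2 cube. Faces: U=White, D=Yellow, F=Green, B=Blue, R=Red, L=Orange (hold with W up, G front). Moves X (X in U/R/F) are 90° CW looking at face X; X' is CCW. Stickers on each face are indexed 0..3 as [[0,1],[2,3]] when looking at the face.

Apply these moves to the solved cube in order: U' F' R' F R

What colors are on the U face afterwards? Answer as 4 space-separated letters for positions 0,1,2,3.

Answer: W O W W

Derivation:
After move 1 (U'): U=WWWW F=OOGG R=GGRR B=RRBB L=BBOO
After move 2 (F'): F=OGOG U=WWGR R=YGYR D=BOYY L=BWOW
After move 3 (R'): R=GRYY U=WBGR F=OWOR D=BGYG B=YROB
After move 4 (F): F=OORW U=WBWW R=GRRY D=YGYG L=BBOG
After move 5 (R): R=RGYR U=WOWW F=OGRG D=YOYY B=WRBB
Query: U face = WOWW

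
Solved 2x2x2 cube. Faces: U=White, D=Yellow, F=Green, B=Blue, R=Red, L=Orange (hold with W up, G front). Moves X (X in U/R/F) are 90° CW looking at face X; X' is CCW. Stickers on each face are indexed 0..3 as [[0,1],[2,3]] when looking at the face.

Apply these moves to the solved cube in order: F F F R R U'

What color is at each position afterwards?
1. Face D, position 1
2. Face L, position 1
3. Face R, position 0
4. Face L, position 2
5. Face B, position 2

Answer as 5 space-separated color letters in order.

Answer: W B G O G

Derivation:
After move 1 (F): F=GGGG U=WWOO R=WRWR D=RRYY L=OYOY
After move 2 (F): F=GGGG U=WWYY R=OROR D=WWYY L=OROR
After move 3 (F): F=GGGG U=WWRR R=YRYR D=OOYY L=OWOW
After move 4 (R): R=YYRR U=WGRG F=GOGY D=OBYB B=RBWB
After move 5 (R): R=RYRY U=WORY F=GBGB D=OWYR B=GBGB
After move 6 (U'): U=OYWR F=OWGB R=GBRY B=RYGB L=GBOW
Query 1: D[1] = W
Query 2: L[1] = B
Query 3: R[0] = G
Query 4: L[2] = O
Query 5: B[2] = G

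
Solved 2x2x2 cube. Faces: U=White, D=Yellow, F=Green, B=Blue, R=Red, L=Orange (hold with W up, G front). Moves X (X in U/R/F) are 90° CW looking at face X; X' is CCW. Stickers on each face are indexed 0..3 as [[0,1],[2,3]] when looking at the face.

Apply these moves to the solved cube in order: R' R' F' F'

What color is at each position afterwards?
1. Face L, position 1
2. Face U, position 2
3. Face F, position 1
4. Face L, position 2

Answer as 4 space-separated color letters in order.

Answer: R W G O

Derivation:
After move 1 (R'): R=RRRR U=WBWB F=GWGW D=YGYG B=YBYB
After move 2 (R'): R=RRRR U=WYWY F=GBGB D=YWYW B=GBGB
After move 3 (F'): F=BBGG U=WYRR R=WRYR D=OOYW L=OYOW
After move 4 (F'): F=BGBG U=WYWY R=OROR D=YWYW L=OROR
Query 1: L[1] = R
Query 2: U[2] = W
Query 3: F[1] = G
Query 4: L[2] = O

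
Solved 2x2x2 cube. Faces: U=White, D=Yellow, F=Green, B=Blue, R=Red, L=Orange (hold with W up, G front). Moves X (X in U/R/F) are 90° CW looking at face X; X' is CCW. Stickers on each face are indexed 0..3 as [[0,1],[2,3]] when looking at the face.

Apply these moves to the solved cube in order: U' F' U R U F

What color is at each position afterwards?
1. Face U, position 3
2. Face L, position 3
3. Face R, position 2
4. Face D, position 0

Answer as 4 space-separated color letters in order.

After move 1 (U'): U=WWWW F=OOGG R=GGRR B=RRBB L=BBOO
After move 2 (F'): F=OGOG U=WWGR R=YGYR D=BOYY L=BWOW
After move 3 (U): U=GWRW F=YGOG R=RRYR B=BWBB L=OGOW
After move 4 (R): R=YRRR U=GGRG F=YOOY D=BBYB B=WWWB
After move 5 (U): U=RGGG F=YROY R=WWRR B=OGWB L=YOOW
After move 6 (F): F=OYYR U=RGWO R=GWGR D=RWYB L=YBOB
Query 1: U[3] = O
Query 2: L[3] = B
Query 3: R[2] = G
Query 4: D[0] = R

Answer: O B G R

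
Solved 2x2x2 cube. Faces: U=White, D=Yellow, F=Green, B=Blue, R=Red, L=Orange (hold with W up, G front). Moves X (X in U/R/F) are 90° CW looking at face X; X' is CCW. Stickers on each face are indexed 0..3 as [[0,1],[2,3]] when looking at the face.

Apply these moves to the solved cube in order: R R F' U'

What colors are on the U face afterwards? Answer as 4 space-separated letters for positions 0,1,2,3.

After move 1 (R): R=RRRR U=WGWG F=GYGY D=YBYB B=WBWB
After move 2 (R): R=RRRR U=WYWY F=GBGB D=YWYW B=GBGB
After move 3 (F'): F=BBGG U=WYRR R=WRYR D=OOYW L=OYOW
After move 4 (U'): U=YRWR F=OYGG R=BBYR B=WRGB L=GBOW
Query: U face = YRWR

Answer: Y R W R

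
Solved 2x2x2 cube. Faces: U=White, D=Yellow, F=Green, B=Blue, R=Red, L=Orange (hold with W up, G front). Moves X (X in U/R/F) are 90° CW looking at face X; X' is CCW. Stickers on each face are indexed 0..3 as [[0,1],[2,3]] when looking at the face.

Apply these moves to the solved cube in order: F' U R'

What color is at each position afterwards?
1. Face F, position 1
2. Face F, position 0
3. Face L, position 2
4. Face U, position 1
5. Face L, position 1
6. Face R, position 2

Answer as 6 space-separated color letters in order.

After move 1 (F'): F=GGGG U=WWRR R=YRYR D=OOYY L=OWOW
After move 2 (U): U=RWRW F=YRGG R=BBYR B=OWBB L=GGOW
After move 3 (R'): R=BRBY U=RBRO F=YWGW D=ORYG B=YWOB
Query 1: F[1] = W
Query 2: F[0] = Y
Query 3: L[2] = O
Query 4: U[1] = B
Query 5: L[1] = G
Query 6: R[2] = B

Answer: W Y O B G B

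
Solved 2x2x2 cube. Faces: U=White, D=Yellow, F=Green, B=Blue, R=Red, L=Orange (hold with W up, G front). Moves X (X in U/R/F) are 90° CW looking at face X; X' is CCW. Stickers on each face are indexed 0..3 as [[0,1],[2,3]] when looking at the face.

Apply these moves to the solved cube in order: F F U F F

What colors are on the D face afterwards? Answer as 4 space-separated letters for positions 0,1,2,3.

After move 1 (F): F=GGGG U=WWOO R=WRWR D=RRYY L=OYOY
After move 2 (F): F=GGGG U=WWYY R=OROR D=WWYY L=OROR
After move 3 (U): U=YWYW F=ORGG R=BBOR B=ORBB L=GGOR
After move 4 (F): F=GOGR U=YWRG R=YBWR D=OBYY L=GWOW
After move 5 (F): F=GGRO U=YWWW R=RBGR D=WYYY L=GOOB
Query: D face = WYYY

Answer: W Y Y Y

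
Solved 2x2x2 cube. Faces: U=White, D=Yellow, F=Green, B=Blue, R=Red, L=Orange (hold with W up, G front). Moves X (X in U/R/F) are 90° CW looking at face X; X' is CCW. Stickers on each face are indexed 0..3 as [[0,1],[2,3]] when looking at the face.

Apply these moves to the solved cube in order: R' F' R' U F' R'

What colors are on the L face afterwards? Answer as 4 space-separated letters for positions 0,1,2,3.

After move 1 (R'): R=RRRR U=WBWB F=GWGW D=YGYG B=YBYB
After move 2 (F'): F=WWGG U=WBRR R=GRYR D=OOYG L=OBOW
After move 3 (R'): R=RRGY U=WYRY F=WBGR D=OWYG B=GBOB
After move 4 (U): U=RWYY F=RRGR R=GBGY B=OBOB L=WBOW
After move 5 (F'): F=RRRG U=RWGG R=WBOY D=BWYG L=WYOY
After move 6 (R'): R=BYWO U=ROGO F=RWRG D=BRYG B=GBWB
Query: L face = WYOY

Answer: W Y O Y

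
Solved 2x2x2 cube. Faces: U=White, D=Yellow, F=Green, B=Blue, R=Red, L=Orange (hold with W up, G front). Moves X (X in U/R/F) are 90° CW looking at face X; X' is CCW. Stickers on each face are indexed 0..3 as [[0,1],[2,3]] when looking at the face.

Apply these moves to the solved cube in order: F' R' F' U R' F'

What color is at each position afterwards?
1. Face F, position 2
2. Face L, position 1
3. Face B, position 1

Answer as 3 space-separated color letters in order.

After move 1 (F'): F=GGGG U=WWRR R=YRYR D=OOYY L=OWOW
After move 2 (R'): R=RRYY U=WBRB F=GWGR D=OGYG B=YBOB
After move 3 (F'): F=WRGG U=WBRY R=GROY D=WWYG L=OBOR
After move 4 (U): U=RWYB F=GRGG R=YBOY B=OBOB L=WROR
After move 5 (R'): R=BYYO U=ROYO F=GWGB D=WRYG B=GBWB
After move 6 (F'): F=WBGG U=ROBY R=RYWO D=RRYG L=WOOY
Query 1: F[2] = G
Query 2: L[1] = O
Query 3: B[1] = B

Answer: G O B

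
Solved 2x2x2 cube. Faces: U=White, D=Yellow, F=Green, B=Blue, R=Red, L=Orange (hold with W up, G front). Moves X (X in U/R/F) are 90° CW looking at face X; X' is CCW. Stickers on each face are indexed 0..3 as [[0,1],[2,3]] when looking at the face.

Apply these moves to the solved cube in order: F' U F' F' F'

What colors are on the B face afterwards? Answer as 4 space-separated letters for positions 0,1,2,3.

After move 1 (F'): F=GGGG U=WWRR R=YRYR D=OOYY L=OWOW
After move 2 (U): U=RWRW F=YRGG R=BBYR B=OWBB L=GGOW
After move 3 (F'): F=RGYG U=RWBY R=OBOR D=GWYY L=GWOR
After move 4 (F'): F=GGRY U=RWOO R=WBGR D=WRYY L=GYOB
After move 5 (F'): F=GYGR U=RWWG R=RBWR D=YBYY L=GOOO
Query: B face = OWBB

Answer: O W B B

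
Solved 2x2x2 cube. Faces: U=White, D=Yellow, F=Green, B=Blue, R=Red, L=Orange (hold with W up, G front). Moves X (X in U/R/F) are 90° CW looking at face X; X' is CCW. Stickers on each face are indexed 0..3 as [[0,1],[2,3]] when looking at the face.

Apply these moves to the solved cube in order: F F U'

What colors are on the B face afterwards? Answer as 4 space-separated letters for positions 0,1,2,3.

Answer: O R B B

Derivation:
After move 1 (F): F=GGGG U=WWOO R=WRWR D=RRYY L=OYOY
After move 2 (F): F=GGGG U=WWYY R=OROR D=WWYY L=OROR
After move 3 (U'): U=WYWY F=ORGG R=GGOR B=ORBB L=BBOR
Query: B face = ORBB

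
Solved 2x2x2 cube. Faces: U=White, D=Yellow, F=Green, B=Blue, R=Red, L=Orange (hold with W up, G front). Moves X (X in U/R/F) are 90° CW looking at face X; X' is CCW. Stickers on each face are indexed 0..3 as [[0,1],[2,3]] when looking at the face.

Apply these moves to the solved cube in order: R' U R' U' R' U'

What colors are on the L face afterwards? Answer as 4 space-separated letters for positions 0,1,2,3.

After move 1 (R'): R=RRRR U=WBWB F=GWGW D=YGYG B=YBYB
After move 2 (U): U=WWBB F=RRGW R=YBRR B=OOYB L=GWOO
After move 3 (R'): R=BRYR U=WYBO F=RWGB D=YRYW B=GOGB
After move 4 (U'): U=YOWB F=GWGB R=RWYR B=BRGB L=GOOO
After move 5 (R'): R=WRRY U=YGWB F=GOGB D=YWYB B=WRRB
After move 6 (U'): U=GBYW F=GOGB R=GORY B=WRRB L=WROO
Query: L face = WROO

Answer: W R O O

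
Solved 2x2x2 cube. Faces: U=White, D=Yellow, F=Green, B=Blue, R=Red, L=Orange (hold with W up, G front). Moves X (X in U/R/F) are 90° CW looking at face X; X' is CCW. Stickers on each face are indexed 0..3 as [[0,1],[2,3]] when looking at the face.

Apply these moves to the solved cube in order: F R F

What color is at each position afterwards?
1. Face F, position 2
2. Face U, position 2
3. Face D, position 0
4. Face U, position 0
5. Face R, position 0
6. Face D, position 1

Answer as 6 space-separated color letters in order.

Answer: Y Y R W O W

Derivation:
After move 1 (F): F=GGGG U=WWOO R=WRWR D=RRYY L=OYOY
After move 2 (R): R=WWRR U=WGOG F=GRGY D=RBYB B=OBWB
After move 3 (F): F=GGYR U=WGYY R=OWGR D=RWYB L=OROB
Query 1: F[2] = Y
Query 2: U[2] = Y
Query 3: D[0] = R
Query 4: U[0] = W
Query 5: R[0] = O
Query 6: D[1] = W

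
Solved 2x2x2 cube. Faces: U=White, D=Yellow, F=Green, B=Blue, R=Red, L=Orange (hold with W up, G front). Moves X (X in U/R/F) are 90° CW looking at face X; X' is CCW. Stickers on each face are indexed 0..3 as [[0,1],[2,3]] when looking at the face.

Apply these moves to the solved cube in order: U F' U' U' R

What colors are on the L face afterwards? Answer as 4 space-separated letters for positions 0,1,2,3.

After move 1 (U): U=WWWW F=RRGG R=BBRR B=OOBB L=GGOO
After move 2 (F'): F=RGRG U=WWBR R=YBYR D=GOYY L=GWOW
After move 3 (U'): U=WRWB F=GWRG R=RGYR B=YBBB L=OOOW
After move 4 (U'): U=RBWW F=OORG R=GWYR B=RGBB L=YBOW
After move 5 (R): R=YGRW U=ROWG F=OORY D=GBYR B=WGBB
Query: L face = YBOW

Answer: Y B O W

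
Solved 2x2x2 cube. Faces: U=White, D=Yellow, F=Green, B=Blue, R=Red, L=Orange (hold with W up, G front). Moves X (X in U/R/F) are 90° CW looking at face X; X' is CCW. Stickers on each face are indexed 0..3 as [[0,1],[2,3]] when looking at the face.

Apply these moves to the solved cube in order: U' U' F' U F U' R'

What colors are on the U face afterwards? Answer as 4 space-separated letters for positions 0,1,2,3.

After move 1 (U'): U=WWWW F=OOGG R=GGRR B=RRBB L=BBOO
After move 2 (U'): U=WWWW F=BBGG R=OORR B=GGBB L=RROO
After move 3 (F'): F=BGBG U=WWOR R=YOYR D=ROYY L=RWOW
After move 4 (U): U=OWRW F=YOBG R=GGYR B=RWBB L=BGOW
After move 5 (F): F=BYGO U=OWWG R=RGWR D=YGYY L=BROO
After move 6 (U'): U=WGOW F=BRGO R=BYWR B=RGBB L=RWOO
After move 7 (R'): R=YRBW U=WBOR F=BGGW D=YRYO B=YGGB
Query: U face = WBOR

Answer: W B O R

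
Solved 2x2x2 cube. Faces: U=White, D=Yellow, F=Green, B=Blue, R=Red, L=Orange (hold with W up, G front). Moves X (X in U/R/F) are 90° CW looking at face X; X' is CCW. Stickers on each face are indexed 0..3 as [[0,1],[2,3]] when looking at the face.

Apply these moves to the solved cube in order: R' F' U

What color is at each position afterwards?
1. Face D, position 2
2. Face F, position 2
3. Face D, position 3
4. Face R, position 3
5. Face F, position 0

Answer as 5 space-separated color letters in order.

Answer: Y G G R G

Derivation:
After move 1 (R'): R=RRRR U=WBWB F=GWGW D=YGYG B=YBYB
After move 2 (F'): F=WWGG U=WBRR R=GRYR D=OOYG L=OBOW
After move 3 (U): U=RWRB F=GRGG R=YBYR B=OBYB L=WWOW
Query 1: D[2] = Y
Query 2: F[2] = G
Query 3: D[3] = G
Query 4: R[3] = R
Query 5: F[0] = G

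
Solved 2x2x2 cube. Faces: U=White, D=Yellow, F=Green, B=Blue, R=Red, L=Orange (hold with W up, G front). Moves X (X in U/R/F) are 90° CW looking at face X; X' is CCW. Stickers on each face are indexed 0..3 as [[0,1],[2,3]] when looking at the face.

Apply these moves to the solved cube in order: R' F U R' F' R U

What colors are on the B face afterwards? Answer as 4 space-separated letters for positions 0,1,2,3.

Answer: G O Y B

Derivation:
After move 1 (R'): R=RRRR U=WBWB F=GWGW D=YGYG B=YBYB
After move 2 (F): F=GGWW U=WBOO R=WRBR D=RRYG L=OYOG
After move 3 (U): U=OWOB F=WRWW R=YBBR B=OYYB L=GGOG
After move 4 (R'): R=BRYB U=OYOO F=WWWB D=RRYW B=GYRB
After move 5 (F'): F=WBWW U=OYBY R=RRRB D=GGYW L=GOOO
After move 6 (R): R=RRBR U=OBBW F=WGWW D=GRYG B=YYYB
After move 7 (U): U=BOWB F=RRWW R=YYBR B=GOYB L=WGOO
Query: B face = GOYB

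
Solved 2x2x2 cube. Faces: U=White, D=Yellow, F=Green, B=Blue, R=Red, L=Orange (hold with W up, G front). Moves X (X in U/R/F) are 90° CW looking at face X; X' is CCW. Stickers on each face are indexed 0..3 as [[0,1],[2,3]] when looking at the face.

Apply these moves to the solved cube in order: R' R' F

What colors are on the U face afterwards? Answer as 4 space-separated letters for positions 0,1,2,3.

Answer: W Y O O

Derivation:
After move 1 (R'): R=RRRR U=WBWB F=GWGW D=YGYG B=YBYB
After move 2 (R'): R=RRRR U=WYWY F=GBGB D=YWYW B=GBGB
After move 3 (F): F=GGBB U=WYOO R=WRYR D=RRYW L=OYOW
Query: U face = WYOO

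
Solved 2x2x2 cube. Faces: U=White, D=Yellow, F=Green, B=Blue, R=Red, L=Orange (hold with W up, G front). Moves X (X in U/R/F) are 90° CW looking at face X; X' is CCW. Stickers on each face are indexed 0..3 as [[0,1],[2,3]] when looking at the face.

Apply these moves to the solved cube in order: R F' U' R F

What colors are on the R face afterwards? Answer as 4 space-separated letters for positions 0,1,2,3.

After move 1 (R): R=RRRR U=WGWG F=GYGY D=YBYB B=WBWB
After move 2 (F'): F=YYGG U=WGRR R=BRYR D=OOYB L=OGOW
After move 3 (U'): U=GRWR F=OGGG R=YYYR B=BRWB L=WBOW
After move 4 (R): R=YYRY U=GGWG F=OOGB D=OWYB B=RRRB
After move 5 (F): F=GOBO U=GGWB R=WYGY D=RYYB L=WOOW
Query: R face = WYGY

Answer: W Y G Y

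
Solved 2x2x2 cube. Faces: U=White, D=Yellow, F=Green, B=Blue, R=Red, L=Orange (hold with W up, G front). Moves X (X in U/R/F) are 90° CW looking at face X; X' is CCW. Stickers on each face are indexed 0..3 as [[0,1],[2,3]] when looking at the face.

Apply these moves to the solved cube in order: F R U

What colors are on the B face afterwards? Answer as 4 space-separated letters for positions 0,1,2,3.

After move 1 (F): F=GGGG U=WWOO R=WRWR D=RRYY L=OYOY
After move 2 (R): R=WWRR U=WGOG F=GRGY D=RBYB B=OBWB
After move 3 (U): U=OWGG F=WWGY R=OBRR B=OYWB L=GROY
Query: B face = OYWB

Answer: O Y W B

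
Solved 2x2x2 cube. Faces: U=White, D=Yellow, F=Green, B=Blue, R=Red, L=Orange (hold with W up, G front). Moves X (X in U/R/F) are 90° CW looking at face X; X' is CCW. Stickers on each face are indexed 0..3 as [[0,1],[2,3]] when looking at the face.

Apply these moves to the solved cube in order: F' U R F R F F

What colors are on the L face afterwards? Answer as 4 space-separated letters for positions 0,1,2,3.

Answer: G B O G

Derivation:
After move 1 (F'): F=GGGG U=WWRR R=YRYR D=OOYY L=OWOW
After move 2 (U): U=RWRW F=YRGG R=BBYR B=OWBB L=GGOW
After move 3 (R): R=YBRB U=RRRG F=YOGY D=OBYO B=WWWB
After move 4 (F): F=GYYO U=RRWG R=RBGB D=RYYO L=GOOB
After move 5 (R): R=GRBB U=RYWO F=GYYO D=RWYW B=GWRB
After move 6 (F): F=YGOY U=RYBO R=WROB D=BGYW L=GROW
After move 7 (F): F=OYYG U=RYWR R=BROB D=OWYW L=GBOG
Query: L face = GBOG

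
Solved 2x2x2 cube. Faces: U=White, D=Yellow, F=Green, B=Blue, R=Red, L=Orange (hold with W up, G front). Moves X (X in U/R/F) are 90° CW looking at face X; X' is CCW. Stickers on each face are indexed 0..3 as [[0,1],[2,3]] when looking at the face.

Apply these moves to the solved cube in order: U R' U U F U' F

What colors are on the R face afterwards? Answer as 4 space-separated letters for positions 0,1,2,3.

Answer: O Y O R

Derivation:
After move 1 (U): U=WWWW F=RRGG R=BBRR B=OOBB L=GGOO
After move 2 (R'): R=BRBR U=WBWO F=RWGW D=YRYG B=YOYB
After move 3 (U): U=WWOB F=BRGW R=YOBR B=GGYB L=RWOO
After move 4 (U): U=OWBW F=YOGW R=GGBR B=RWYB L=BROO
After move 5 (F): F=GYWO U=OWOR R=BGWR D=BGYG L=BYOR
After move 6 (U'): U=WROO F=BYWO R=GYWR B=BGYB L=RWOR
After move 7 (F): F=WBOY U=WRRW R=OYOR D=WGYG L=RBOG
Query: R face = OYOR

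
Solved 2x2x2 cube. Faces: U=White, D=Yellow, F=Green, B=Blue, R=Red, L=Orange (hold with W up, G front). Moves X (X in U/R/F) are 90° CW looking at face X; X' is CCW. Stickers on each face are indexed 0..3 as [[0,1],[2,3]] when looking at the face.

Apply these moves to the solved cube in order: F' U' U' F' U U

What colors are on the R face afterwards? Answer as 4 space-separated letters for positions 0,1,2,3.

Answer: Y W O R

Derivation:
After move 1 (F'): F=GGGG U=WWRR R=YRYR D=OOYY L=OWOW
After move 2 (U'): U=WRWR F=OWGG R=GGYR B=YRBB L=BBOW
After move 3 (U'): U=RRWW F=BBGG R=OWYR B=GGBB L=YROW
After move 4 (F'): F=BGBG U=RROY R=OWOR D=RWYY L=YWOW
After move 5 (U): U=ORYR F=OWBG R=GGOR B=YWBB L=BGOW
After move 6 (U): U=YORR F=GGBG R=YWOR B=BGBB L=OWOW
Query: R face = YWOR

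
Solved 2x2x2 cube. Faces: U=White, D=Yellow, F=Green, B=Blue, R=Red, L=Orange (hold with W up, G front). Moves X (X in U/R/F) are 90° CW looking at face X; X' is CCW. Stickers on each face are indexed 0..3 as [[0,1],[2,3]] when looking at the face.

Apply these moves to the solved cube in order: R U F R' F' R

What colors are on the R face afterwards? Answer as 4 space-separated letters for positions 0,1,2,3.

After move 1 (R): R=RRRR U=WGWG F=GYGY D=YBYB B=WBWB
After move 2 (U): U=WWGG F=RRGY R=WBRR B=OOWB L=GYOO
After move 3 (F): F=GRYR U=WWOY R=GBGR D=RWYB L=GYOB
After move 4 (R'): R=BRGG U=WWOO F=GWYY D=RRYR B=BOWB
After move 5 (F'): F=WYGY U=WWBG R=RRRG D=YBYR L=GOOO
After move 6 (R): R=RRGR U=WYBY F=WBGR D=YWYB B=GOWB
Query: R face = RRGR

Answer: R R G R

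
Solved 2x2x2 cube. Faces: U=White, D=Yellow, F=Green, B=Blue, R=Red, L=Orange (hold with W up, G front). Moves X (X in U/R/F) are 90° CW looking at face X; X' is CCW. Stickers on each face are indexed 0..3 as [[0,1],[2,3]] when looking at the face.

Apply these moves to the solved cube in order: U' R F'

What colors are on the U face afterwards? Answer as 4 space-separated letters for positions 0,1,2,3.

After move 1 (U'): U=WWWW F=OOGG R=GGRR B=RRBB L=BBOO
After move 2 (R): R=RGRG U=WOWG F=OYGY D=YBYR B=WRWB
After move 3 (F'): F=YYOG U=WORR R=BGYG D=BOYR L=BGOW
Query: U face = WORR

Answer: W O R R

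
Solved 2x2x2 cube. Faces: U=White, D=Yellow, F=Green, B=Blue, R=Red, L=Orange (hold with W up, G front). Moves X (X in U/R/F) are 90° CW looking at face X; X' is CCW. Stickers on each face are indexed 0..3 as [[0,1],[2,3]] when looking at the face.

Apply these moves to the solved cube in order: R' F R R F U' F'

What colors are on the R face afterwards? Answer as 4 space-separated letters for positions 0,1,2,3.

After move 1 (R'): R=RRRR U=WBWB F=GWGW D=YGYG B=YBYB
After move 2 (F): F=GGWW U=WBOO R=WRBR D=RRYG L=OYOG
After move 3 (R): R=BWRR U=WGOW F=GRWG D=RYYY B=OBBB
After move 4 (R): R=RBRW U=WROG F=GYWY D=RBYO B=WBGB
After move 5 (F): F=WGYY U=WRGY R=OBGW D=RRYO L=OROB
After move 6 (U'): U=RYWG F=ORYY R=WGGW B=OBGB L=WBOB
After move 7 (F'): F=RYOY U=RYWG R=RGRW D=BBYO L=WGOW
Query: R face = RGRW

Answer: R G R W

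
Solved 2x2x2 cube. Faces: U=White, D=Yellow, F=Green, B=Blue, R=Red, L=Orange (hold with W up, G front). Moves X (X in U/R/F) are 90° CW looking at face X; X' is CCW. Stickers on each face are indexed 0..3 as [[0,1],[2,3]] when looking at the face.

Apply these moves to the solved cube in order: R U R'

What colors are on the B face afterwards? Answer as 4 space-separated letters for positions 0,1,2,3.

After move 1 (R): R=RRRR U=WGWG F=GYGY D=YBYB B=WBWB
After move 2 (U): U=WWGG F=RRGY R=WBRR B=OOWB L=GYOO
After move 3 (R'): R=BRWR U=WWGO F=RWGG D=YRYY B=BOBB
Query: B face = BOBB

Answer: B O B B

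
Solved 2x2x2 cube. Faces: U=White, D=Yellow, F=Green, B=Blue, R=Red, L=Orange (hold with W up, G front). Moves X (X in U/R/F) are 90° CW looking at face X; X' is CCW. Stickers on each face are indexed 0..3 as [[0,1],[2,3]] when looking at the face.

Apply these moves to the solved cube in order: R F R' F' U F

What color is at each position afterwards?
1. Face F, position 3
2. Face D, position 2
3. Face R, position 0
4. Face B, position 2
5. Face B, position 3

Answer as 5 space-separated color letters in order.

After move 1 (R): R=RRRR U=WGWG F=GYGY D=YBYB B=WBWB
After move 2 (F): F=GGYY U=WGOO R=WRGR D=RRYB L=OYOB
After move 3 (R'): R=RRWG U=WWOW F=GGYO D=RGYY B=BBRB
After move 4 (F'): F=GOGY U=WWRW R=GRRG D=YBYY L=OWOO
After move 5 (U): U=RWWW F=GRGY R=BBRG B=OWRB L=GOOO
After move 6 (F): F=GGYR U=RWOO R=WBWG D=RBYY L=GYOB
Query 1: F[3] = R
Query 2: D[2] = Y
Query 3: R[0] = W
Query 4: B[2] = R
Query 5: B[3] = B

Answer: R Y W R B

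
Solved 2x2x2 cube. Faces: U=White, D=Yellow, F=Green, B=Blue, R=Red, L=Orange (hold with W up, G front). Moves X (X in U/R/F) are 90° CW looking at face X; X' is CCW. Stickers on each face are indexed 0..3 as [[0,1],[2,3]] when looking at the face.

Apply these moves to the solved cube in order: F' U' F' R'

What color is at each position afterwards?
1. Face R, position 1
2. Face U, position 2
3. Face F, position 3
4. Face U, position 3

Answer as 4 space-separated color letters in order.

Answer: R G Y Y

Derivation:
After move 1 (F'): F=GGGG U=WWRR R=YRYR D=OOYY L=OWOW
After move 2 (U'): U=WRWR F=OWGG R=GGYR B=YRBB L=BBOW
After move 3 (F'): F=WGOG U=WRGY R=OGOR D=BWYY L=BROW
After move 4 (R'): R=GROO U=WBGY F=WROY D=BGYG B=YRWB
Query 1: R[1] = R
Query 2: U[2] = G
Query 3: F[3] = Y
Query 4: U[3] = Y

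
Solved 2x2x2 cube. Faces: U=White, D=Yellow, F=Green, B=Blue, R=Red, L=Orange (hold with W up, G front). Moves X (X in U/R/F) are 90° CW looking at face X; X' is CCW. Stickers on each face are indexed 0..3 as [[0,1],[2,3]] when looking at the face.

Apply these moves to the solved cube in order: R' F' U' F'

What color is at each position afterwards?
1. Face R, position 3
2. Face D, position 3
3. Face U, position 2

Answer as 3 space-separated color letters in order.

After move 1 (R'): R=RRRR U=WBWB F=GWGW D=YGYG B=YBYB
After move 2 (F'): F=WWGG U=WBRR R=GRYR D=OOYG L=OBOW
After move 3 (U'): U=BRWR F=OBGG R=WWYR B=GRYB L=YBOW
After move 4 (F'): F=BGOG U=BRWY R=OWOR D=BWYG L=YROW
Query 1: R[3] = R
Query 2: D[3] = G
Query 3: U[2] = W

Answer: R G W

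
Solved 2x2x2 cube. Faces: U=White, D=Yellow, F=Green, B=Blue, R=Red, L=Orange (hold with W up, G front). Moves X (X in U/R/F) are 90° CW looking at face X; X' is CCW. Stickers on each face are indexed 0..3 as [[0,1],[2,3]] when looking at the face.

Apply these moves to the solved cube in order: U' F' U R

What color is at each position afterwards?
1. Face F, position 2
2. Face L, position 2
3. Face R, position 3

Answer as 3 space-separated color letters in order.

After move 1 (U'): U=WWWW F=OOGG R=GGRR B=RRBB L=BBOO
After move 2 (F'): F=OGOG U=WWGR R=YGYR D=BOYY L=BWOW
After move 3 (U): U=GWRW F=YGOG R=RRYR B=BWBB L=OGOW
After move 4 (R): R=YRRR U=GGRG F=YOOY D=BBYB B=WWWB
Query 1: F[2] = O
Query 2: L[2] = O
Query 3: R[3] = R

Answer: O O R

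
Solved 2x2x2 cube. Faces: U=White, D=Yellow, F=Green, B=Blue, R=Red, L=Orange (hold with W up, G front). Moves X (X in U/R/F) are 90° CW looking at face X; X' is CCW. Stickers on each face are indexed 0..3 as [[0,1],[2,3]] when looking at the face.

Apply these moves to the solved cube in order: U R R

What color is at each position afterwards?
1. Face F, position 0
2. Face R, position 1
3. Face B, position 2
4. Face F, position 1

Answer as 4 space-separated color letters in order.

After move 1 (U): U=WWWW F=RRGG R=BBRR B=OOBB L=GGOO
After move 2 (R): R=RBRB U=WRWG F=RYGY D=YBYO B=WOWB
After move 3 (R): R=RRBB U=WYWY F=RBGO D=YWYW B=GORB
Query 1: F[0] = R
Query 2: R[1] = R
Query 3: B[2] = R
Query 4: F[1] = B

Answer: R R R B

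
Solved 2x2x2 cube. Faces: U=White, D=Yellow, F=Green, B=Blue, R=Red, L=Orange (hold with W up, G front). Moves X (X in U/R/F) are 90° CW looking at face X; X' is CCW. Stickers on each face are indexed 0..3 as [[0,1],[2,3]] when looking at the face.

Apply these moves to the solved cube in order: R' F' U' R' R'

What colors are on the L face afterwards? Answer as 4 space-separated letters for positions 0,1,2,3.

Answer: Y B O W

Derivation:
After move 1 (R'): R=RRRR U=WBWB F=GWGW D=YGYG B=YBYB
After move 2 (F'): F=WWGG U=WBRR R=GRYR D=OOYG L=OBOW
After move 3 (U'): U=BRWR F=OBGG R=WWYR B=GRYB L=YBOW
After move 4 (R'): R=WRWY U=BYWG F=ORGR D=OBYG B=GROB
After move 5 (R'): R=RYWW U=BOWG F=OYGG D=ORYR B=GRBB
Query: L face = YBOW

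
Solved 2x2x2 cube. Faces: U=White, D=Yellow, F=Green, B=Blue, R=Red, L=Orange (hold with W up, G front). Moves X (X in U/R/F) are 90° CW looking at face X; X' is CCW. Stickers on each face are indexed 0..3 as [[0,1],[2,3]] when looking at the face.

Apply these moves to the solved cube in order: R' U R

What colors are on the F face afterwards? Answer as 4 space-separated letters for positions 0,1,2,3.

After move 1 (R'): R=RRRR U=WBWB F=GWGW D=YGYG B=YBYB
After move 2 (U): U=WWBB F=RRGW R=YBRR B=OOYB L=GWOO
After move 3 (R): R=RYRB U=WRBW F=RGGG D=YYYO B=BOWB
Query: F face = RGGG

Answer: R G G G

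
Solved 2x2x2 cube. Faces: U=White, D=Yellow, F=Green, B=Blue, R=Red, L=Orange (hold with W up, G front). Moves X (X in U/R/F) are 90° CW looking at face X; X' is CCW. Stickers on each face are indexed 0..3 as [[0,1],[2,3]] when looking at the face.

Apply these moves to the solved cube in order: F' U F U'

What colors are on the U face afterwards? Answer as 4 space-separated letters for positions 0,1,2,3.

Answer: W G R W

Derivation:
After move 1 (F'): F=GGGG U=WWRR R=YRYR D=OOYY L=OWOW
After move 2 (U): U=RWRW F=YRGG R=BBYR B=OWBB L=GGOW
After move 3 (F): F=GYGR U=RWWG R=RBWR D=YBYY L=GOOO
After move 4 (U'): U=WGRW F=GOGR R=GYWR B=RBBB L=OWOO
Query: U face = WGRW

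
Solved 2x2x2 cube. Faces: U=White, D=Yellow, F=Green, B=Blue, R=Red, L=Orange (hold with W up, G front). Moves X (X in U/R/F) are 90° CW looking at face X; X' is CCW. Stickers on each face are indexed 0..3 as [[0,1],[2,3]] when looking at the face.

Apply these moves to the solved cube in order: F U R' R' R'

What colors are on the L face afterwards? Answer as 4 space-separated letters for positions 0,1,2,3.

Answer: G G O Y

Derivation:
After move 1 (F): F=GGGG U=WWOO R=WRWR D=RRYY L=OYOY
After move 2 (U): U=OWOW F=WRGG R=BBWR B=OYBB L=GGOY
After move 3 (R'): R=BRBW U=OBOO F=WWGW D=RRYG B=YYRB
After move 4 (R'): R=RWBB U=OROY F=WBGO D=RWYW B=GYRB
After move 5 (R'): R=WBRB U=OROG F=WRGY D=RBYO B=WYWB
Query: L face = GGOY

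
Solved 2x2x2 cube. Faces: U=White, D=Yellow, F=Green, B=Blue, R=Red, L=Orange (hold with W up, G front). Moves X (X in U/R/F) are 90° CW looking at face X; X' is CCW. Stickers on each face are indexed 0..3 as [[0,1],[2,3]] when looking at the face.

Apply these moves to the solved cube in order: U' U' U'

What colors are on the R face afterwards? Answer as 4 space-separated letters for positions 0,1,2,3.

After move 1 (U'): U=WWWW F=OOGG R=GGRR B=RRBB L=BBOO
After move 2 (U'): U=WWWW F=BBGG R=OORR B=GGBB L=RROO
After move 3 (U'): U=WWWW F=RRGG R=BBRR B=OOBB L=GGOO
Query: R face = BBRR

Answer: B B R R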